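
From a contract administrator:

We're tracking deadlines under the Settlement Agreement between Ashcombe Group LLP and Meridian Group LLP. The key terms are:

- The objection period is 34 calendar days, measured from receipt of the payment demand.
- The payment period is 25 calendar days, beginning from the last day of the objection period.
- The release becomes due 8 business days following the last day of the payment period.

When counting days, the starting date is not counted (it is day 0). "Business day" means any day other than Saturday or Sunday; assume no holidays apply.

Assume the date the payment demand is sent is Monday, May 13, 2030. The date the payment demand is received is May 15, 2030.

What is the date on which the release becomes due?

The last day of the objection period: 34 calendar days after May 15, 2030 is June 18, 2030.
The last day of the payment period: 25 calendar days after June 18, 2030 is July 13, 2030.
The date on which the release becomes due: 8 business days after Saturday, July 13, 2030, skipping weekends — Jul 15, Jul 16, Jul 17, Jul 18, Jul 19, Jul 22, Jul 23, Jul 24 — lands on Wednesday, July 24, 2030.

July 24, 2030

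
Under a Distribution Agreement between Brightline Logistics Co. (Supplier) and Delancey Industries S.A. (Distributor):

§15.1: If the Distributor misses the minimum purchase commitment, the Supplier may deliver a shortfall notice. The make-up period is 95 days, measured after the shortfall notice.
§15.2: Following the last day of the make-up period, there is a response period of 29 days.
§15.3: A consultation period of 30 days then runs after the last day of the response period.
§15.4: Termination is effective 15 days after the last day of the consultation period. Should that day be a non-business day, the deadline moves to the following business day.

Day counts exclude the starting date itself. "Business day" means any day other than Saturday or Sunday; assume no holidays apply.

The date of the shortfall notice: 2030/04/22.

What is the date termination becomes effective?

Adding 95 calendar days to 2030/04/22 gives 2030/07/26, which is the last day of the make-up period.
The last day of the response period: 29 calendar days after 2030/07/26 is 2030/08/24.
The last day of the consultation period: 30 calendar days after 2030/08/24 is 2030/09/23.
The date termination becomes effective: 15 calendar days after 2030/09/23 is 2030/10/08. 2030/10/08 is a Tuesday, so no roll-forward applies.

2030/10/08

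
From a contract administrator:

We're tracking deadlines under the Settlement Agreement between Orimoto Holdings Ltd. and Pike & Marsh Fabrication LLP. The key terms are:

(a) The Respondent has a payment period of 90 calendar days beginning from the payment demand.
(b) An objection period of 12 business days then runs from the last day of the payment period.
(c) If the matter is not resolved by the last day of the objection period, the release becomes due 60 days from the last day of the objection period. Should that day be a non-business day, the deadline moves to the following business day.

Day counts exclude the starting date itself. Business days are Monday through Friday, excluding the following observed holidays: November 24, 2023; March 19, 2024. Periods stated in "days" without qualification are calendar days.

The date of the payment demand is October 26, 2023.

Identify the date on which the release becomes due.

The last day of the payment period: October 26, 2023 + 90 days = January 24, 2024.
From Wednesday, January 24, 2024, 12 business days (Jan 25, Jan 26, Jan 29, Jan 30, …, Feb 7, Feb 8, Feb 9, skipping weekends) brings us to Friday, February 9, 2024, which is the last day of the objection period.
The date on which the release becomes due: February 9, 2024 + 60 days = April 9, 2024. April 9, 2024 is a Tuesday and is not a listed holiday, so no roll-forward applies.

April 9, 2024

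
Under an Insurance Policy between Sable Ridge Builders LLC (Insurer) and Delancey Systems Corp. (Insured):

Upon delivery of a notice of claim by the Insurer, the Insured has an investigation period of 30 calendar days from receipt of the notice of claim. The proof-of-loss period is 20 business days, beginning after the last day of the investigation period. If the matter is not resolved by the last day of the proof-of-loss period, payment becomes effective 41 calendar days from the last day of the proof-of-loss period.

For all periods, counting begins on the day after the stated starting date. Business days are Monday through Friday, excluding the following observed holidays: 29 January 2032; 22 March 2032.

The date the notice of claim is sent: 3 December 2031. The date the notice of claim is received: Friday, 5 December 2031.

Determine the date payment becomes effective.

14 March 2032

Adding 30 calendar days to 5 December 2031 gives 4 January 2032, which is the last day of the investigation period.
From Sunday, 4 January 2032, 20 business days (Jan 5, Jan 6, Jan 7, Jan 8, …, Jan 28, Jan 30, Feb 2, skipping weekends and the listed holiday on Jan 29) brings us to Monday, 2 February 2032, which is the last day of the proof-of-loss period.
The date payment becomes effective: 2 February 2032 + 41 days = 14 March 2032.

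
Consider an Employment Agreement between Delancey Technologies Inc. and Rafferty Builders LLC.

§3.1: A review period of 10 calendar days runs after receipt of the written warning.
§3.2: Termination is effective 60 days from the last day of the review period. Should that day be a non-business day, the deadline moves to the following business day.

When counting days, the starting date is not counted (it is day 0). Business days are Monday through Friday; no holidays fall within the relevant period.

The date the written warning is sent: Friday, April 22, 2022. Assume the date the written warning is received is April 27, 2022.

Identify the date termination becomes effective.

July 6, 2022

The last day of the review period: 10 calendar days after April 27, 2022 is May 7, 2022.
The date termination becomes effective: May 7, 2022 + 60 days = July 6, 2022. July 6, 2022 is a Wednesday, so no roll-forward applies.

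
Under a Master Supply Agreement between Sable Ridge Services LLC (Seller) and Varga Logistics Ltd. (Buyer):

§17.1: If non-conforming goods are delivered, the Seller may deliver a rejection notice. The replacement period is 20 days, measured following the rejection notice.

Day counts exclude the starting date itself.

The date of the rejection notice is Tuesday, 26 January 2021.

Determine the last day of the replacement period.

Adding 20 calendar days to 26 January 2021 gives 15 February 2021, which is the last day of the replacement period.

15 February 2021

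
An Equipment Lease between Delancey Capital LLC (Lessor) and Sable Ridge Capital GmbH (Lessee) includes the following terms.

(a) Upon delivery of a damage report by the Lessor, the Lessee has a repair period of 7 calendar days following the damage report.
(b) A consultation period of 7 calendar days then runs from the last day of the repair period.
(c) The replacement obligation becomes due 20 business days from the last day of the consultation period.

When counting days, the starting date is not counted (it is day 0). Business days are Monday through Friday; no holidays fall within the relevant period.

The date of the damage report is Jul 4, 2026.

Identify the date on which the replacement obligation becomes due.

Aug 14, 2026

Adding 7 calendar days to Jul 4, 2026 gives Jul 11, 2026, which is the last day of the repair period.
Adding 7 calendar days to Jul 11, 2026 gives Jul 18, 2026, which is the last day of the consultation period.
From Saturday, Jul 18, 2026, 20 business days (Jul 20, Jul 21, Jul 22, Jul 23, …, Aug 12, Aug 13, Aug 14, skipping weekends) brings us to Friday, Aug 14, 2026, which is the date on which the replacement obligation becomes due.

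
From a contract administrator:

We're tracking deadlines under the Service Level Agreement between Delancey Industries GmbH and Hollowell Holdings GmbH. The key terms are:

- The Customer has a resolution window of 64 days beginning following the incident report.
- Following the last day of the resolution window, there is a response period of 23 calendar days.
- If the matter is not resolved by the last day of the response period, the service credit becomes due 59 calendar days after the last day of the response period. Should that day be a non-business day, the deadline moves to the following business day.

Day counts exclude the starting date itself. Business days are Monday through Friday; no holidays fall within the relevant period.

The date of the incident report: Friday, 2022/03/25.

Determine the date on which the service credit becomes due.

2022/08/18

Adding 64 calendar days to 2022/03/25 gives 2022/05/28, which is the last day of the resolution window.
The last day of the response period: 2022/05/28 + 23 days = 2022/06/20.
Adding 59 calendar days to 2022/06/20 gives 2022/08/18, which is the date on which the service credit becomes due. 2022/08/18 is a Thursday, so no roll-forward applies.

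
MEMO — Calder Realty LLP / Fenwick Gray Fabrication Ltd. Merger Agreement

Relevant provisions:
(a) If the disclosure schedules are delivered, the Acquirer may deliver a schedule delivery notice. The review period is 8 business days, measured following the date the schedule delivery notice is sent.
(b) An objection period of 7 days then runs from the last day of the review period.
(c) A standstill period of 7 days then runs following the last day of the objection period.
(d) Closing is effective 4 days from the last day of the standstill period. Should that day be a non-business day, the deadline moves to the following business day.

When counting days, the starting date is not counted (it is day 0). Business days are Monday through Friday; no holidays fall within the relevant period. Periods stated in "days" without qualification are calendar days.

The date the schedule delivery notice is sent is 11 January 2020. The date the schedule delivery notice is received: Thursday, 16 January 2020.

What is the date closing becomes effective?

From Saturday, 11 January 2020, 8 business days (Jan 13, Jan 14, Jan 15, Jan 16, Jan 17, Jan 20, Jan 21, Jan 22, skipping weekends) brings us to Wednesday, 22 January 2020, which is the last day of the review period.
Adding 7 calendar days to 22 January 2020 gives 29 January 2020, which is the last day of the objection period.
The last day of the standstill period: 29 January 2020 + 7 days = 5 February 2020.
Adding 4 calendar days to 5 February 2020 gives 9 February 2020, which is the date closing becomes effective. That falls on a Sunday, so it rolls to the next business day, Monday, 10 February 2020.

10 February 2020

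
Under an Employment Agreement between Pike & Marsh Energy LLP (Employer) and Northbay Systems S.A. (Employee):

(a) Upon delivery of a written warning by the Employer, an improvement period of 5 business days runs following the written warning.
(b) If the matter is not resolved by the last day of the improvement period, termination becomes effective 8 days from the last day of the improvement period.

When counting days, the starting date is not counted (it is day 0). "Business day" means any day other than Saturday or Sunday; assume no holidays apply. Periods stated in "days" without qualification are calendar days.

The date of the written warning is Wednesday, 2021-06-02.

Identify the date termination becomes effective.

The last day of the improvement period: counting 5 business days from Wednesday, 2021-06-02 (Jun 3, Jun 4, Jun 7, Jun 8, Jun 9, skipping weekends) reaches Wednesday, 2021-06-09.
The date termination becomes effective: 8 calendar days after 2021-06-09 is 2021-06-17.

2021-06-17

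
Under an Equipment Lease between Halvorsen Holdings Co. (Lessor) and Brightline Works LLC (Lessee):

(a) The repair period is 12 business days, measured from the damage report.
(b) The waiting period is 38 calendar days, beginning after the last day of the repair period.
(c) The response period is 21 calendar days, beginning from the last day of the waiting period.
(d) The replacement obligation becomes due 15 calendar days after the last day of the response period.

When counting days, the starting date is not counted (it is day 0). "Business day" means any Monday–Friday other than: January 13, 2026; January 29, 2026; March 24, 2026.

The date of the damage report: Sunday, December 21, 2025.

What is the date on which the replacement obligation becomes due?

March 21, 2026

The last day of the repair period: counting 12 business days from Sunday, December 21, 2025 (Dec 22, Dec 23, Dec 24, Dec 25, …, Jan 2, Jan 5, Jan 6, skipping weekends) reaches Tuesday, January 6, 2026.
Adding 38 calendar days to January 6, 2026 gives February 13, 2026, which is the last day of the waiting period.
Adding 21 calendar days to February 13, 2026 gives March 6, 2026, which is the last day of the response period.
Adding 15 calendar days to March 6, 2026 gives March 21, 2026, which is the date on which the replacement obligation becomes due.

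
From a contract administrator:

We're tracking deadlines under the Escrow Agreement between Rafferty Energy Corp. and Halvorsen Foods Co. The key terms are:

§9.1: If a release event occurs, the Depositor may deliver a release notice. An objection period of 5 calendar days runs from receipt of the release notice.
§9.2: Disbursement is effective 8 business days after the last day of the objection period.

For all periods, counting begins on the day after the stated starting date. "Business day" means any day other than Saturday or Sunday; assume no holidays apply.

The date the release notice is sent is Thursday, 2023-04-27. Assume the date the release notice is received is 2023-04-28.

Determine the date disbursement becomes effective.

The last day of the objection period: 5 calendar days after 2023-04-28 is 2023-05-03.
The date disbursement becomes effective: 8 business days after Wednesday, 2023-05-03, skipping weekends — May 4, May 5, May 8, May 9, May 10, May 11, May 12, May 15 — lands on Monday, 2023-05-15.

2023-05-15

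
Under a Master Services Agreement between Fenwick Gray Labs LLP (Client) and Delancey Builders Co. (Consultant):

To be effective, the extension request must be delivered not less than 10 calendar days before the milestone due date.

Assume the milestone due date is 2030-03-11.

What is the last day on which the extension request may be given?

2030-03-01

Counting back 10 calendar days from 2030-03-11 gives 2030-03-01.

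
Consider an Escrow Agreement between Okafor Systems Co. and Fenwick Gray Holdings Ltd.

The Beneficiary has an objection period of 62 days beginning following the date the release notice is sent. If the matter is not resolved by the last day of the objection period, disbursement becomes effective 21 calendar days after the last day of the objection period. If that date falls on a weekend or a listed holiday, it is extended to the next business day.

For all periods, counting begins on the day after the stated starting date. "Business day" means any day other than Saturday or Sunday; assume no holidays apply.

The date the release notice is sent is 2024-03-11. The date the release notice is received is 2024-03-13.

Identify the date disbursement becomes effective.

The last day of the objection period: 62 calendar days after 2024-03-11 is 2024-05-12.
Adding 21 calendar days to 2024-05-12 gives 2024-06-02, which is the date disbursement becomes effective. That falls on a Sunday, so it rolls to the next business day, Monday, 2024-06-03.

2024-06-03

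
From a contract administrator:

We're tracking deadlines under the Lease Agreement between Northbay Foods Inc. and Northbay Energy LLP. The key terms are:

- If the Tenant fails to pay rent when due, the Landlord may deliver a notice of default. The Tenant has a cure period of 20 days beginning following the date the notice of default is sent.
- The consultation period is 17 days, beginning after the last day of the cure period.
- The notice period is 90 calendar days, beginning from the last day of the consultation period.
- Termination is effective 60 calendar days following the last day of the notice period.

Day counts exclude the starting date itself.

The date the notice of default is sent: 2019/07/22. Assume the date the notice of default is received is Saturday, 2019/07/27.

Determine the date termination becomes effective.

2020/01/25

Adding 20 calendar days to 2019/07/22 gives 2019/08/11, which is the last day of the cure period.
The last day of the consultation period: 2019/08/11 + 17 days = 2019/08/28.
The last day of the notice period: 90 calendar days after 2019/08/28 is 2019/11/26.
Adding 60 calendar days to 2019/11/26 gives 2020/01/25, which is the date termination becomes effective.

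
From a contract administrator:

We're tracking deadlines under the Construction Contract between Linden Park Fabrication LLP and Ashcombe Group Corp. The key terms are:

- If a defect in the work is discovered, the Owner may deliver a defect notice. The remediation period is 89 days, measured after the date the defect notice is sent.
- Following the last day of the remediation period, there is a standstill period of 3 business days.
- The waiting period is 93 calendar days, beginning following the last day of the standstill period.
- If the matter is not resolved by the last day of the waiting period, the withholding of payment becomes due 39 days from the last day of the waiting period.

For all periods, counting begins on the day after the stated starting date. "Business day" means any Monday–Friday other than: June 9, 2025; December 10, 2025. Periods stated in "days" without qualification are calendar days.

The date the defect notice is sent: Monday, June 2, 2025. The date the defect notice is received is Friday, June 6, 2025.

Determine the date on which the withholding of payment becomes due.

January 13, 2026

The last day of the remediation period: June 2, 2025 + 89 days = August 30, 2025.
The last day of the standstill period: counting 3 business days from Saturday, August 30, 2025 (Sep 1, Sep 2, Sep 3, skipping weekends) reaches Wednesday, September 3, 2025.
The last day of the waiting period: September 3, 2025 + 93 days = December 5, 2025.
The date on which the withholding of payment becomes due: December 5, 2025 + 39 days = January 13, 2026.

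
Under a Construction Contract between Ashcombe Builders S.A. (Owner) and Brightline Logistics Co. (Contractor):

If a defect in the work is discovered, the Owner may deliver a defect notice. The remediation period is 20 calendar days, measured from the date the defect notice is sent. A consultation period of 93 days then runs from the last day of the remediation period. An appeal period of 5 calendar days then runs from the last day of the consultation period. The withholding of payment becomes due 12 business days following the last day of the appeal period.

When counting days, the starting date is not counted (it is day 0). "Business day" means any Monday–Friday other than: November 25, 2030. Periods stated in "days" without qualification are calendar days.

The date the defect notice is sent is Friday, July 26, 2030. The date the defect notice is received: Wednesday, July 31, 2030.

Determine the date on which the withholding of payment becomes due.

December 10, 2030

The last day of the remediation period: July 26, 2030 + 20 days = August 15, 2030.
Adding 93 calendar days to August 15, 2030 gives November 16, 2030, which is the last day of the consultation period.
The last day of the appeal period: 5 calendar days after November 16, 2030 is November 21, 2030.
The date on which the withholding of payment becomes due: counting 12 business days from Thursday, November 21, 2030 (Nov 22, Nov 26, Nov 27, Nov 28, …, Dec 6, Dec 9, Dec 10, skipping weekends and the listed holiday on Nov 25) reaches Tuesday, December 10, 2030.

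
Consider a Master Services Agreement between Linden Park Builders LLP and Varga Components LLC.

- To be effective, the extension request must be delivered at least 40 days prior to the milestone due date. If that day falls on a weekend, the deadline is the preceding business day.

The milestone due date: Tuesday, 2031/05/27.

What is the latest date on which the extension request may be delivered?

2031/05/27 minus 40 days is 2031/04/17. That is a Thursday, so no adjustment is needed.

2031/04/17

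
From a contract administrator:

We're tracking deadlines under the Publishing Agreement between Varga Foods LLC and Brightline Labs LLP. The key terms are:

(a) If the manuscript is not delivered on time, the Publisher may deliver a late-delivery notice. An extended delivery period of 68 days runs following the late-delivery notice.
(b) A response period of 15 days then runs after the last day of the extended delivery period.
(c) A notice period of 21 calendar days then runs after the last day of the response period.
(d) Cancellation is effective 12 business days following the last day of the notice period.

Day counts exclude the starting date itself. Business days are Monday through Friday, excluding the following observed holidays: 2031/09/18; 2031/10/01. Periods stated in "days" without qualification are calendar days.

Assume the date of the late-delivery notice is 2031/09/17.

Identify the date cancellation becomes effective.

2032/01/15

The last day of the extended delivery period: 68 calendar days after 2031/09/17 is 2031/11/24.
The last day of the response period: 2031/11/24 + 15 days = 2031/12/09.
Adding 21 calendar days to 2031/12/09 gives 2031/12/30, which is the last day of the notice period.
The date cancellation becomes effective: 12 business days after Tuesday, 2031/12/30, skipping weekends — Dec 31, Jan 1, Jan 2, Jan 5, …, Jan 13, Jan 14, Jan 15 — lands on Thursday, 2032/01/15.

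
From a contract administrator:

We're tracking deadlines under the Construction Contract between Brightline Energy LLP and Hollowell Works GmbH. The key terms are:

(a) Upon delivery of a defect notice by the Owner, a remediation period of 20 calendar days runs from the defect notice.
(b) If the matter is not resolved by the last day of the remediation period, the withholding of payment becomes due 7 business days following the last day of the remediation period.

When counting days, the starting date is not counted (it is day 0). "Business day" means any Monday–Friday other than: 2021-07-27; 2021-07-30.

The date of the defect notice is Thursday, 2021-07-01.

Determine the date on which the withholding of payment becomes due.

2021-08-03

The last day of the remediation period: 2021-07-01 + 20 days = 2021-07-21.
From Wednesday, 2021-07-21, 7 business days (Jul 22, Jul 23, Jul 26, Jul 28, Jul 29, Aug 2, Aug 3, skipping weekends and the listed holidays on Jul 27, Jul 30) brings us to Tuesday, 2021-08-03, which is the date on which the withholding of payment becomes due.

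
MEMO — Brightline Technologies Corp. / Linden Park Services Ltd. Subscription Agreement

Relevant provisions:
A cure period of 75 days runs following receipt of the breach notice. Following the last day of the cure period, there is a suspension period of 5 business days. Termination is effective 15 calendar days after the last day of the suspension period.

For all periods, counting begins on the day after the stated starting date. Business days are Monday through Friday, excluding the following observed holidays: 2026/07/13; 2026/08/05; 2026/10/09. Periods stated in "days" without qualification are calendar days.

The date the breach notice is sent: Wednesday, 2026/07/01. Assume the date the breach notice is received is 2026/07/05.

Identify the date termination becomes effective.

2026/10/10

Adding 75 calendar days to 2026/07/05 gives 2026/09/18, which is the last day of the cure period.
The last day of the suspension period: counting 5 business days from Friday, 2026/09/18 (Sep 21, Sep 22, Sep 23, Sep 24, Sep 25, skipping weekends) reaches Friday, 2026/09/25.
The date termination becomes effective: 15 calendar days after 2026/09/25 is 2026/10/10.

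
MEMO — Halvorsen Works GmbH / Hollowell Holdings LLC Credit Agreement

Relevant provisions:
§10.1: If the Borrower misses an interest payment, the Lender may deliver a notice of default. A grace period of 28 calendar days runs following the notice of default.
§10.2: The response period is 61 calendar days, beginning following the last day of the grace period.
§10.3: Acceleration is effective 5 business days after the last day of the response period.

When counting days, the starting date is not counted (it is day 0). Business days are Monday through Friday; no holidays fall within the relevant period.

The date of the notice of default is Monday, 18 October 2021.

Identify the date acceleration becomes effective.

21 January 2022

The last day of the grace period: 28 calendar days after 18 October 2021 is 15 November 2021.
The last day of the response period: 15 November 2021 + 61 days = 15 January 2022.
The date acceleration becomes effective: counting 5 business days from Saturday, 15 January 2022 (Jan 17, Jan 18, Jan 19, Jan 20, Jan 21, skipping weekends) reaches Friday, 21 January 2022.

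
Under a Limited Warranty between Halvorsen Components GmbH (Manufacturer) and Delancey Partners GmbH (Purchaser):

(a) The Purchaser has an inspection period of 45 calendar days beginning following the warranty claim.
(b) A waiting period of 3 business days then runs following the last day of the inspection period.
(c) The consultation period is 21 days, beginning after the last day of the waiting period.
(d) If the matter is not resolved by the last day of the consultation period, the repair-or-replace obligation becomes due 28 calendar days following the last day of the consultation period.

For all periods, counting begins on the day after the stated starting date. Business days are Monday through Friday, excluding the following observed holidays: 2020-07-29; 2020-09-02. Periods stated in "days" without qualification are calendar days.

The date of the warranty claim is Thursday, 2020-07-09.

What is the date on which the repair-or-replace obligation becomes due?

The last day of the inspection period: 2020-07-09 + 45 days = 2020-08-23.
The last day of the waiting period: counting 3 business days from Sunday, 2020-08-23 (Aug 24, Aug 25, Aug 26, skipping weekends) reaches Wednesday, 2020-08-26.
The last day of the consultation period: 21 calendar days after 2020-08-26 is 2020-09-16.
Adding 28 calendar days to 2020-09-16 gives 2020-10-14, which is the date on which the repair-or-replace obligation becomes due.

2020-10-14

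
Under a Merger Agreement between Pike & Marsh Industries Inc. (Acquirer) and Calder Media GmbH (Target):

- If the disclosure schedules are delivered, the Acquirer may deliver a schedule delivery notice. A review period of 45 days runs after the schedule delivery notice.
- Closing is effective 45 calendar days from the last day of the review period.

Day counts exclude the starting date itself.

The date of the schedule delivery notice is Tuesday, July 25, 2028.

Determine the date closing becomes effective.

The last day of the review period: 45 calendar days after July 25, 2028 is September 8, 2028.
The date closing becomes effective: 45 calendar days after September 8, 2028 is October 23, 2028.

October 23, 2028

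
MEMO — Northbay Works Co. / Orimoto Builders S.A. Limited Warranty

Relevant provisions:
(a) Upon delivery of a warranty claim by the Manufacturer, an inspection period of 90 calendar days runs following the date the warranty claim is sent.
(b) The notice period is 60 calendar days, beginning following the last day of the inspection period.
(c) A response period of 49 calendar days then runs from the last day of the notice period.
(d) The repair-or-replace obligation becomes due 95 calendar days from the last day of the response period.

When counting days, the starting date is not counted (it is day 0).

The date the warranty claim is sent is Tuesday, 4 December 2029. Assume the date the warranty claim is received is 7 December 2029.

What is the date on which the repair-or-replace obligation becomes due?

The last day of the inspection period: 4 December 2029 + 90 days = 4 March 2030.
Adding 60 calendar days to 4 March 2030 gives 3 May 2030, which is the last day of the notice period.
The last day of the response period: 3 May 2030 + 49 days = 21 June 2030.
Adding 95 calendar days to 21 June 2030 gives 24 September 2030, which is the date on which the repair-or-replace obligation becomes due.

24 September 2030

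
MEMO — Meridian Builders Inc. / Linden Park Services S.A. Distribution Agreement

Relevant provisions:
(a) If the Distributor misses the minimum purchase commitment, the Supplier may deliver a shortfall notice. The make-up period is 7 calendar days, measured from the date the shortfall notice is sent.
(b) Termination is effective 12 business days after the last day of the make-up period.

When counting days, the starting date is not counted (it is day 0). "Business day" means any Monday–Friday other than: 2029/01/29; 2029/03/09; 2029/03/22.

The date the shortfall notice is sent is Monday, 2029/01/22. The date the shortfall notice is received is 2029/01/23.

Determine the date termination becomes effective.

The last day of the make-up period: 2029/01/22 + 7 days = 2029/01/29.
The date termination becomes effective: counting 12 business days from Monday, 2029/01/29 (Jan 30, Jan 31, Feb 1, Feb 2, …, Feb 12, Feb 13, Feb 14, skipping weekends) reaches Wednesday, 2029/02/14.

2029/02/14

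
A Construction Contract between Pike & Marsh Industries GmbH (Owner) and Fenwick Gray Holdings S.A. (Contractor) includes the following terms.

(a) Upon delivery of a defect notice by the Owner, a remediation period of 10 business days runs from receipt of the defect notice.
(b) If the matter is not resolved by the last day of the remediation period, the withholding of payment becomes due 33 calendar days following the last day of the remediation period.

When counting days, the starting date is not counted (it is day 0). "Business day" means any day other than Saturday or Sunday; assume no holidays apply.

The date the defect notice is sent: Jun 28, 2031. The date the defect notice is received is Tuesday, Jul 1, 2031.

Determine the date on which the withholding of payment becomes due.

Aug 17, 2031

The last day of the remediation period: counting 10 business days from Tuesday, Jul 1, 2031 (Jul 2, Jul 3, Jul 4, Jul 7, Jul 8, Jul 9, Jul 10, Jul 11, Jul 14, Jul 15, skipping weekends) reaches Tuesday, Jul 15, 2031.
The date on which the withholding of payment becomes due: 33 calendar days after Jul 15, 2031 is Aug 17, 2031.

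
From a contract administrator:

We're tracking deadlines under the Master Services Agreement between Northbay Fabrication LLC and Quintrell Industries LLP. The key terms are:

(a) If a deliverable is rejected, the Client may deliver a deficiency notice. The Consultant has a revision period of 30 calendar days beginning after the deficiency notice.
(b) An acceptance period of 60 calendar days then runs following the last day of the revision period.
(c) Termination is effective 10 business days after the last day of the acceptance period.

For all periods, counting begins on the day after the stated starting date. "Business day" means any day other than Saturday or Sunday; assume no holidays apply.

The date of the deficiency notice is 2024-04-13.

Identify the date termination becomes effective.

The last day of the revision period: 2024-04-13 + 30 days = 2024-05-13.
The last day of the acceptance period: 60 calendar days after 2024-05-13 is 2024-07-12.
The date termination becomes effective: counting 10 business days from Friday, 2024-07-12 (Jul 15, Jul 16, Jul 17, Jul 18, Jul 19, Jul 22, Jul 23, Jul 24, Jul 25, Jul 26, skipping weekends) reaches Friday, 2024-07-26.

2024-07-26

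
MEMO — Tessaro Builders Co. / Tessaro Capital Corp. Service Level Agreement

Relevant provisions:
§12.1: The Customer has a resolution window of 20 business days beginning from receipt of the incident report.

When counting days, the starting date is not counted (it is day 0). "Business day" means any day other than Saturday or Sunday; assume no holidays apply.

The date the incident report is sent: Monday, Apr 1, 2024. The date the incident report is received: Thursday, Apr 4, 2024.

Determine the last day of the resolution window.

May 2, 2024

From Thursday, Apr 4, 2024, 20 business days (Apr 5, Apr 8, Apr 9, Apr 10, …, Apr 30, May 1, May 2, skipping weekends) brings us to Thursday, May 2, 2024, which is the last day of the resolution window.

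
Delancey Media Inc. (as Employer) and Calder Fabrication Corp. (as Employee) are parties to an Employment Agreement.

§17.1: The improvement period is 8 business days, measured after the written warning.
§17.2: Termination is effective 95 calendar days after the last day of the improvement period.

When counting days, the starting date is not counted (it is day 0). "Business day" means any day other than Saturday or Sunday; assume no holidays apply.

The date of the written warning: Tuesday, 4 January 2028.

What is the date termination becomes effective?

18 April 2028

The last day of the improvement period: 8 business days after Tuesday, 4 January 2028, skipping weekends — Jan 5, Jan 6, Jan 7, Jan 10, Jan 11, Jan 12, Jan 13, Jan 14 — lands on Friday, 14 January 2028.
The date termination becomes effective: 14 January 2028 + 95 days = 18 April 2028.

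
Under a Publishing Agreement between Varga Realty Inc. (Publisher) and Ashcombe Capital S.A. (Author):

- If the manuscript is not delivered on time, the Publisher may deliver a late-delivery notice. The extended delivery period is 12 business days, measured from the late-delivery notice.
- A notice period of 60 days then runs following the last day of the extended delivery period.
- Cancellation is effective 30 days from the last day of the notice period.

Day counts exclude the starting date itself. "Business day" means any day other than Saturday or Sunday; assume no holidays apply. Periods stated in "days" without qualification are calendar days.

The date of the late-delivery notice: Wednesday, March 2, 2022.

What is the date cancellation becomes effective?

June 16, 2022

The last day of the extended delivery period: counting 12 business days from Wednesday, March 2, 2022 (Mar 3, Mar 4, Mar 7, Mar 8, …, Mar 16, Mar 17, Mar 18, skipping weekends) reaches Friday, March 18, 2022.
The last day of the notice period: 60 calendar days after March 18, 2022 is May 17, 2022.
Adding 30 calendar days to May 17, 2022 gives June 16, 2022, which is the date cancellation becomes effective.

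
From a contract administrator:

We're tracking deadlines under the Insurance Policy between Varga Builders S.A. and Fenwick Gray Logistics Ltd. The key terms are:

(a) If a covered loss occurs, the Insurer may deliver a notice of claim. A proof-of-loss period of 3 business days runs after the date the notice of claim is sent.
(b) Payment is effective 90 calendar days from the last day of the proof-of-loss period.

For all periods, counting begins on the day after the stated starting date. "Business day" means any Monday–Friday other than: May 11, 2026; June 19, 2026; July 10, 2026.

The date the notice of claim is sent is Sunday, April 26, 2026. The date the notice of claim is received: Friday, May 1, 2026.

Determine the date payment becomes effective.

From Sunday, April 26, 2026, 3 business days (Apr 27, Apr 28, Apr 29, skipping weekends) brings us to Wednesday, April 29, 2026, which is the last day of the proof-of-loss period.
Adding 90 calendar days to April 29, 2026 gives July 28, 2026, which is the date payment becomes effective.

July 28, 2026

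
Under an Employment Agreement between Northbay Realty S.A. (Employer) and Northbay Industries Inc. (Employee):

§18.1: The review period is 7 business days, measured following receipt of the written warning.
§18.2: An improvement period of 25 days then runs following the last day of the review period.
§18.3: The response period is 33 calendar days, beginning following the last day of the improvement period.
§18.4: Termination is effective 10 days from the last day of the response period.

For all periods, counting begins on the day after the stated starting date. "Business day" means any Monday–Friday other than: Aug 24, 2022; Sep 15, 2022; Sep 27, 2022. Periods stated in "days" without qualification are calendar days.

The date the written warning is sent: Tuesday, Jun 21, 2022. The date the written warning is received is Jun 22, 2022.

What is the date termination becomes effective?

The last day of the review period: counting 7 business days from Wednesday, Jun 22, 2022 (Jun 23, Jun 24, Jun 27, Jun 28, Jun 29, Jun 30, Jul 1, skipping weekends) reaches Friday, Jul 1, 2022.
The last day of the improvement period: Jul 1, 2022 + 25 days = Jul 26, 2022.
The last day of the response period: Jul 26, 2022 + 33 days = Aug 28, 2022.
The date termination becomes effective: Aug 28, 2022 + 10 days = Sep 7, 2022.

Sep 7, 2022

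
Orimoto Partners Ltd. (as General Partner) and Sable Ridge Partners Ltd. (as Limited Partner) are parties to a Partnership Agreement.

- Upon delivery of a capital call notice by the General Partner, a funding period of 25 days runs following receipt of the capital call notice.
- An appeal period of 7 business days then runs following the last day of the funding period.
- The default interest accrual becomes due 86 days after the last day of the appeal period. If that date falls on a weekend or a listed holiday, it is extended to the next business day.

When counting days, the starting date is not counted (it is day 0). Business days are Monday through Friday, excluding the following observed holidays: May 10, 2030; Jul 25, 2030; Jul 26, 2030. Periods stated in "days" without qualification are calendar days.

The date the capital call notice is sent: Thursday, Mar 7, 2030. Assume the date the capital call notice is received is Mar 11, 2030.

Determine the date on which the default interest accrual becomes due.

The last day of the funding period: 25 calendar days after Mar 11, 2030 is Apr 5, 2030.
From Friday, Apr 5, 2030, 7 business days (Apr 8, Apr 9, Apr 10, Apr 11, Apr 12, Apr 15, Apr 16, skipping weekends) brings us to Tuesday, Apr 16, 2030, which is the last day of the appeal period.
The date on which the default interest accrual becomes due: Apr 16, 2030 + 86 days = Jul 11, 2030. Jul 11, 2030 is a Thursday and is not a listed holiday, so no roll-forward applies.

Jul 11, 2030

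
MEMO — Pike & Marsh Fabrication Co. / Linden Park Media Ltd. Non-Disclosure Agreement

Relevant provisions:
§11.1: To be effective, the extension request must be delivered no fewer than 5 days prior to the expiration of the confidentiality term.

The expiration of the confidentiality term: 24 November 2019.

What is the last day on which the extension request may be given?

19 November 2019

24 November 2019 minus 5 days is 19 November 2019.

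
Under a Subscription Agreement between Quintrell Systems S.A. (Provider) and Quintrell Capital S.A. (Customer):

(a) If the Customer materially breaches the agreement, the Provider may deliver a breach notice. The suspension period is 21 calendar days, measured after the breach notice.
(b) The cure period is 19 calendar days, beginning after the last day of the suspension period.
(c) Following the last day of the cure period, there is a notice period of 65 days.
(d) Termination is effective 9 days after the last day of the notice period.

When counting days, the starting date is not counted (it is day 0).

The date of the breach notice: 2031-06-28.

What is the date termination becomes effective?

The last day of the suspension period: 21 calendar days after 2031-06-28 is 2031-07-19.
The last day of the cure period: 2031-07-19 + 19 days = 2031-08-07.
Adding 65 calendar days to 2031-08-07 gives 2031-10-11, which is the last day of the notice period.
The date termination becomes effective: 9 calendar days after 2031-10-11 is 2031-10-20.

2031-10-20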